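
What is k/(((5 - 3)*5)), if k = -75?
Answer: -15/2 ≈ -7.5000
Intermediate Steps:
k/(((5 - 3)*5)) = -75*1/(5*(5 - 3)) = -75/(2*5) = -75/10 = -75*1/10 = -15/2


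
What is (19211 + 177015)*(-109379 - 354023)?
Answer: -90931520852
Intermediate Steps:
(19211 + 177015)*(-109379 - 354023) = 196226*(-463402) = -90931520852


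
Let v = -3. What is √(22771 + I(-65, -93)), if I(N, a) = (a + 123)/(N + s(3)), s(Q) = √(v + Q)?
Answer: √3848221/13 ≈ 150.90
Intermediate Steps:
s(Q) = √(-3 + Q)
I(N, a) = (123 + a)/N (I(N, a) = (a + 123)/(N + √(-3 + 3)) = (123 + a)/(N + √0) = (123 + a)/(N + 0) = (123 + a)/N)
√(22771 + I(-65, -93)) = √(22771 + (123 - 93)/(-65)) = √(22771 - 1/65*30) = √(22771 - 6/13) = √(296017/13) = √3848221/13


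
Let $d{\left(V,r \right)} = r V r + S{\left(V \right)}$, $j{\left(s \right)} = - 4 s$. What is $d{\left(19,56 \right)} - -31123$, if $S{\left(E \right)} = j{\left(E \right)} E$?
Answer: $89263$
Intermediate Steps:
$S{\left(E \right)} = - 4 E^{2}$ ($S{\left(E \right)} = - 4 E E = - 4 E^{2}$)
$d{\left(V,r \right)} = - 4 V^{2} + V r^{2}$ ($d{\left(V,r \right)} = r V r - 4 V^{2} = V r r - 4 V^{2} = V r^{2} - 4 V^{2} = - 4 V^{2} + V r^{2}$)
$d{\left(19,56 \right)} - -31123 = 19 \left(56^{2} - 76\right) - -31123 = 19 \left(3136 - 76\right) + 31123 = 19 \cdot 3060 + 31123 = 58140 + 31123 = 89263$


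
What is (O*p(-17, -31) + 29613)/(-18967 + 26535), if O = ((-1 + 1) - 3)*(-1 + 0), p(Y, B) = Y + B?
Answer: 2679/688 ≈ 3.8939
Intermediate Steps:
p(Y, B) = B + Y
O = 3 (O = (0 - 3)*(-1) = -3*(-1) = 3)
(O*p(-17, -31) + 29613)/(-18967 + 26535) = (3*(-31 - 17) + 29613)/(-18967 + 26535) = (3*(-48) + 29613)/7568 = (-144 + 29613)*(1/7568) = 29469*(1/7568) = 2679/688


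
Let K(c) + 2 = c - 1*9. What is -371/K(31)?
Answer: -371/20 ≈ -18.550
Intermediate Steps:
K(c) = -11 + c (K(c) = -2 + (c - 1*9) = -2 + (c - 9) = -2 + (-9 + c) = -11 + c)
-371/K(31) = -371/(-11 + 31) = -371/20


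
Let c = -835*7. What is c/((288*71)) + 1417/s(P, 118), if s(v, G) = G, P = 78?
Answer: 14142553/1206432 ≈ 11.723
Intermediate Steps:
c = -5845
c/((288*71)) + 1417/s(P, 118) = -5845/(288*71) + 1417/118 = -5845/20448 + 1417*(1/118) = -5845*1/20448 + 1417/118 = -5845/20448 + 1417/118 = 14142553/1206432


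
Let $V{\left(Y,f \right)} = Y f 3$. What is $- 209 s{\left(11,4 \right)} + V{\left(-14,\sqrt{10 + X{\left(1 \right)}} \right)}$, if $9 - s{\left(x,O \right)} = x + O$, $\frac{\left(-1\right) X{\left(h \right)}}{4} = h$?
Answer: $1254 - 42 \sqrt{6} \approx 1151.1$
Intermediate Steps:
$X{\left(h \right)} = - 4 h$
$s{\left(x,O \right)} = 9 - O - x$ ($s{\left(x,O \right)} = 9 - \left(x + O\right) = 9 - \left(O + x\right) = 9 - O - x$)
$V{\left(Y,f \right)} = 3 Y f$
$- 209 s{\left(11,4 \right)} + V{\left(-14,\sqrt{10 + X{\left(1 \right)}} \right)} = - 209 \left(9 - 4 - 11\right) + 3 \left(-14\right) \sqrt{10 - 4} = \left(-209\right) \left(-6\right) + 3 \left(-14\right) \sqrt{6} = 1254 - 42 \sqrt{6}$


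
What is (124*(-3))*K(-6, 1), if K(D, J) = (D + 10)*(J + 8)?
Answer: -13392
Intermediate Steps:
K(D, J) = (8 + J)*(10 + D) (K(D, J) = (10 + D)*(8 + J) = (8 + J)*(10 + D))
(124*(-3))*K(-6, 1) = (124*(-3))*(80 + 8*(-6) + 10*1 - 6*1) = -372*(80 - 48 + 10 - 6) = -372*36 = -13392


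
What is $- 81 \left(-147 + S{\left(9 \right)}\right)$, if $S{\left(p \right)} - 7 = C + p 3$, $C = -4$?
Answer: $9477$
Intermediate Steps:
$S{\left(p \right)} = 3 + 3 p$ ($S{\left(p \right)} = 7 + \left(-4 + p 3\right) = 7 + \left(-4 + 3 p\right) = 3 + 3 p$)
$- 81 \left(-147 + S{\left(9 \right)}\right) = - 81 \left(-147 + \left(3 + 3 \cdot 9\right)\right) = - 81 \left(-147 + \left(3 + 27\right)\right) = - 81 \left(-147 + 30\right) = \left(-81\right) \left(-117\right) = 9477$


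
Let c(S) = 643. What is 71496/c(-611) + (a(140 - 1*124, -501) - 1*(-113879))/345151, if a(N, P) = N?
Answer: 24750150381/221932093 ≈ 111.52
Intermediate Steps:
71496/c(-611) + (a(140 - 1*124, -501) - 1*(-113879))/345151 = 71496/643 + ((140 - 1*124) - 1*(-113879))/345151 = 71496*(1/643) + ((140 - 124) + 113879)*(1/345151) = 71496/643 + (16 + 113879)*(1/345151) = 71496/643 + 113895*(1/345151) = 71496/643 + 113895/345151 = 24750150381/221932093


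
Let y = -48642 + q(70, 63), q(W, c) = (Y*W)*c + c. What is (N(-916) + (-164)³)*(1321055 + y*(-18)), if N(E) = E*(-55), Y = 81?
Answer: 18463949226892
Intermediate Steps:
N(E) = -55*E
q(W, c) = c + 81*W*c (q(W, c) = (81*W)*c + c = 81*W*c + c = c + 81*W*c)
y = 308631 (y = -48642 + 63*(1 + 81*70) = -48642 + 63*(1 + 5670) = -48642 + 63*5671 = -48642 + 357273 = 308631)
(N(-916) + (-164)³)*(1321055 + y*(-18)) = (-55*(-916) + (-164)³)*(1321055 + 308631*(-18)) = (50380 - 4410944)*(1321055 - 5555358) = -4360564*(-4234303) = 18463949226892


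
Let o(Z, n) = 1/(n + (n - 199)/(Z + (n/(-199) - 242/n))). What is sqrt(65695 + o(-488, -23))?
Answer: 77*sqrt(26861009266252022)/49236353 ≈ 256.31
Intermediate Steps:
o(Z, n) = 1/(n + (-199 + n)/(Z - 242/n - n/199)) (o(Z, n) = 1/(n + (-199 + n)/(Z + (n*(-1/199) - 242/n))) = 1/(n + (-199 + n)/(Z + (-n/199 - 242/n))) = 1/(n + (-199 + n)/(Z + (-242/n - n/199))) = 1/(n + (-199 + n)/(Z - 242/n - n/199)))
sqrt(65695 + o(-488, -23)) = sqrt(65695 + (-48158 - 1*(-23)**2 + 199*(-488)*(-23))/((-23)*(-87759 - 1*(-23)**2 + 199*(-23) + 199*(-488)*(-23)))) = sqrt(65695 - (-48158 - 1*529 + 2233576)/(23*(-87759 - 1*529 - 4577 + 2233576))) = sqrt(65695 - (-48158 - 529 + 2233576)/(23*(-87759 - 529 - 4577 + 2233576))) = sqrt(65695 - 1/23*2184889/2140711) = sqrt(65695 - 1/23*1/2140711*2184889) = sqrt(65695 - 2184889/49236353) = sqrt(3234580025446/49236353) = 77*sqrt(26861009266252022)/49236353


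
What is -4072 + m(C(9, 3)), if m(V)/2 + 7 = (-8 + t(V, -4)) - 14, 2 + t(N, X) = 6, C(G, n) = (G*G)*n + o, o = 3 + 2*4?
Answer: -4122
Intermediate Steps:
o = 11 (o = 3 + 8 = 11)
C(G, n) = 11 + n*G**2 (C(G, n) = (G*G)*n + 11 = G**2*n + 11 = n*G**2 + 11 = 11 + n*G**2)
t(N, X) = 4 (t(N, X) = -2 + 6 = 4)
m(V) = -50 (m(V) = -14 + 2*((-8 + 4) - 14) = -14 + 2*(-4 - 14) = -14 + 2*(-18) = -14 - 36 = -50)
-4072 + m(C(9, 3)) = -4072 - 50 = -4122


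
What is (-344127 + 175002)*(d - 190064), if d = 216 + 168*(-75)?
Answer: 34239018000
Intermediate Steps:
d = -12384 (d = 216 - 12600 = -12384)
(-344127 + 175002)*(d - 190064) = (-344127 + 175002)*(-12384 - 190064) = -169125*(-202448) = 34239018000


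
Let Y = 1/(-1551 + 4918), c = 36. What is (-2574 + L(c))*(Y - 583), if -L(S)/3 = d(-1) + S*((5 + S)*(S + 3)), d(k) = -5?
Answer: 344010702960/3367 ≈ 1.0217e+8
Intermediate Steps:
Y = 1/3367 ≈ 0.00029700
L(S) = 15 - 3*S*(3 + S)*(5 + S) (L(S) = -3*(-5 + S*((5 + S)*(S + 3))) = -3*(-5 + S*((5 + S)*(3 + S))) = -3*(-5 + S*((3 + S)*(5 + S))) = -3*(-5 + S*(3 + S)*(5 + S)) = 15 - 3*S*(3 + S)*(5 + S))
(-2574 + L(c))*(Y - 583) = (-2574 + (15 - 45*36 - 24*36**2 - 3*36**3))*(1/3367 - 583) = (-2574 + (15 - 1620 - 24*1296 - 3*46656))*(-1962960/3367) = (-2574 + (15 - 1620 - 31104 - 139968))*(-1962960/3367) = (-2574 - 172677)*(-1962960/3367) = -175251*(-1962960/3367) = 344010702960/3367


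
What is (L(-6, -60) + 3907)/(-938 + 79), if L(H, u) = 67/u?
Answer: -234353/51540 ≈ -4.5470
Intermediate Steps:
(L(-6, -60) + 3907)/(-938 + 79) = (67/(-60) + 3907)/(-938 + 79) = (67*(-1/60) + 3907)/(-859) = (-67/60 + 3907)*(-1/859) = (234353/60)*(-1/859) = -234353/51540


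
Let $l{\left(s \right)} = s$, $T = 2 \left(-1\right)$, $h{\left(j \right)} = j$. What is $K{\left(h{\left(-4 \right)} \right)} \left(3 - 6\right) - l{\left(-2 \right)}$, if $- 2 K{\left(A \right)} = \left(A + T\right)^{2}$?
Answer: $56$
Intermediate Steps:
$T = -2$
$K{\left(A \right)} = - \frac{\left(-2 + A\right)^{2}}{2}$ ($K{\left(A \right)} = - \frac{\left(A - 2\right)^{2}}{2} = - \frac{\left(-2 + A\right)^{2}}{2}$)
$K{\left(h{\left(-4 \right)} \right)} \left(3 - 6\right) - l{\left(-2 \right)} = - \frac{\left(-2 - 4\right)^{2}}{2} \left(3 - 6\right) - -2 = - \frac{\left(-6\right)^{2}}{2} \left(-3\right) + 2 = \left(- \frac{1}{2}\right) 36 \left(-3\right) + 2 = \left(-18\right) \left(-3\right) + 2 = 54 + 2 = 56$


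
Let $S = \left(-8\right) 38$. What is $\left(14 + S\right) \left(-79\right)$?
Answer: $22910$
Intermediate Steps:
$S = -304$
$\left(14 + S\right) \left(-79\right) = \left(14 - 304\right) \left(-79\right) = \left(-290\right) \left(-79\right) = 22910$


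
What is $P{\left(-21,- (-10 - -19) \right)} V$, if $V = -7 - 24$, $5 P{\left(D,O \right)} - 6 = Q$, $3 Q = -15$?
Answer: $- \frac{31}{5} \approx -6.2$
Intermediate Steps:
$Q = -5$ ($Q = \frac{1}{3} \left(-15\right) = -5$)
$P{\left(D,O \right)} = \frac{1}{5}$ ($P{\left(D,O \right)} = \frac{6}{5} + \frac{1}{5} \left(-5\right) = \frac{6}{5} - 1 = \frac{1}{5}$)
$V = -31$ ($V = -7 - 24 = -31$)
$P{\left(-21,- (-10 - -19) \right)} V = \frac{1}{5} \left(-31\right) = - \frac{31}{5}$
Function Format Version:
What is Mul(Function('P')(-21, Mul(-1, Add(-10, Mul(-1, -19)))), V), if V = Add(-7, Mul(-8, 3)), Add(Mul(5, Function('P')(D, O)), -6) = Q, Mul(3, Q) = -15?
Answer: Rational(-31, 5) ≈ -6.2000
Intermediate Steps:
Q = -5 (Q = Mul(Rational(1, 3), -15) = -5)
Function('P')(D, O) = Rational(1, 5) (Function('P')(D, O) = Add(Rational(6, 5), Mul(Rational(1, 5), -5)) = Add(Rational(6, 5), -1) = Rational(1, 5))
V = -31 (V = Add(-7, -24) = -31)
Mul(Function('P')(-21, Mul(-1, Add(-10, Mul(-1, -19)))), V) = Mul(Rational(1, 5), -31) = Rational(-31, 5)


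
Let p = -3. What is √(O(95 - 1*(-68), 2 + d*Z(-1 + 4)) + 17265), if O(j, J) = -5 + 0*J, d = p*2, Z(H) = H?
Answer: 2*√4315 ≈ 131.38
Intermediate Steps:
d = -6 (d = -3*2 = -6)
O(j, J) = -5 (O(j, J) = -5 + 0 = -5)
√(O(95 - 1*(-68), 2 + d*Z(-1 + 4)) + 17265) = √(-5 + 17265) = √17260 = 2*√4315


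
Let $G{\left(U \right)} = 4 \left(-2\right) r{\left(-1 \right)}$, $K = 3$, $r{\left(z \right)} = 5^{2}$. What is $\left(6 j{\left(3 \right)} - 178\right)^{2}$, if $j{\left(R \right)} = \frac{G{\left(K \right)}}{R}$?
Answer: $334084$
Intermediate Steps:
$r{\left(z \right)} = 25$
$G{\left(U \right)} = -200$ ($G{\left(U \right)} = 4 \left(-2\right) 25 = \left(-8\right) 25 = -200$)
$j{\left(R \right)} = - \frac{200}{R}$
$\left(6 j{\left(3 \right)} - 178\right)^{2} = \left(6 \left(- \frac{200}{3}\right) - 178\right)^{2} = \left(-400 - 178\right)^{2} = \left(-578\right)^{2} = 334084$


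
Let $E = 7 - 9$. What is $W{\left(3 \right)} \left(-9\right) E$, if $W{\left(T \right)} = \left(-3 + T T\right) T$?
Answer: $324$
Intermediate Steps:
$E = -2$ ($E = 7 - 9 = -2$)
$W{\left(T \right)} = T \left(-3 + T^{2}\right)$ ($W{\left(T \right)} = \left(-3 + T^{2}\right) T = T \left(-3 + T^{2}\right)$)
$W{\left(3 \right)} \left(-9\right) E = 3 \left(-3 + 3^{2}\right) \left(-9\right) \left(-2\right) = 3 \left(-3 + 9\right) \left(-9\right) \left(-2\right) = 3 \cdot 6 \left(-9\right) \left(-2\right) = 18 \left(-9\right) \left(-2\right) = \left(-162\right) \left(-2\right) = 324$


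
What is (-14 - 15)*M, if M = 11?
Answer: -319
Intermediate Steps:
(-14 - 15)*M = (-14 - 15)*11 = -29*11 = -319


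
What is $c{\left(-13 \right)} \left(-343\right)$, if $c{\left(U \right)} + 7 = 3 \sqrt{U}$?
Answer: $2401 - 1029 i \sqrt{13} \approx 2401.0 - 3710.1 i$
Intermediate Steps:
$c{\left(U \right)} = -7 + 3 \sqrt{U}$
$c{\left(-13 \right)} \left(-343\right) = \left(-7 + 3 \sqrt{-13}\right) \left(-343\right) = \left(-7 + 3 i \sqrt{13}\right) \left(-343\right) = 2401 - 1029 i \sqrt{13}$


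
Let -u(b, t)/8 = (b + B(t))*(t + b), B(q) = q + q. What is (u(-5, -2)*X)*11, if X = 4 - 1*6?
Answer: 11088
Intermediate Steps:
X = -2 (X = 4 - 6 = -2)
B(q) = 2*q
u(b, t) = -8*(b + t)*(b + 2*t) (u(b, t) = -8*(b + 2*t)*(t + b) = -8*(b + 2*t)*(b + t) = -8*(b + t)*(b + 2*t))
(u(-5, -2)*X)*11 = ((-16*(-2)**2 - 8*(-5)**2 - 24*(-5)*(-2))*(-2))*11 = ((-16*4 - 8*25 - 240)*(-2))*11 = ((-64 - 200 - 240)*(-2))*11 = -504*(-2)*11 = 1008*11 = 11088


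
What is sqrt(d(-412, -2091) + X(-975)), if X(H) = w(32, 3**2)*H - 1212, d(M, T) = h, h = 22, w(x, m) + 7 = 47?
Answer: I*sqrt(40190) ≈ 200.47*I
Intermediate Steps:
w(x, m) = 40 (w(x, m) = -7 + 47 = 40)
d(M, T) = 22
X(H) = -1212 + 40*H (X(H) = 40*H - 1212 = -1212 + 40*H)
sqrt(d(-412, -2091) + X(-975)) = sqrt(22 + (-1212 + 40*(-975))) = sqrt(22 + (-1212 - 39000)) = sqrt(22 - 40212) = sqrt(-40190) = I*sqrt(40190)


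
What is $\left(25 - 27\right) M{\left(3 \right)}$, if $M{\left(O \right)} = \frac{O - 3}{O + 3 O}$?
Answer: $0$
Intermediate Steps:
$M{\left(O \right)} = \frac{-3 + O}{4 O}$
$\left(25 - 27\right) M{\left(3 \right)} = \left(25 - 27\right) \frac{-3 + 3}{4 \cdot 3} = - 2 \cdot \frac{1}{4} \cdot \frac{1}{3} \cdot 0 = \left(-2\right) 0 = 0$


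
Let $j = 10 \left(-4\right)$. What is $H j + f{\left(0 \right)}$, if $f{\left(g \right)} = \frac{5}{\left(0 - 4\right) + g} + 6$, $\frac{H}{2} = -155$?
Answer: $\frac{49619}{4} \approx 12405.0$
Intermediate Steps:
$j = -40$
$H = -310$ ($H = 2 \left(-155\right) = -310$)
$f{\left(g \right)} = 6 + \frac{5}{-4 + g}$ ($f{\left(g \right)} = \frac{5}{-4 + g} + 6 = 6 + \frac{5}{-4 + g}$)
$H j + f{\left(0 \right)} = \left(-310\right) \left(-40\right) + \frac{-19 + 6 \cdot 0}{-4 + 0} = 12400 + \frac{-19 + 0}{-4} = 12400 - - \frac{19}{4} = 12400 + \frac{19}{4} = \frac{49619}{4}$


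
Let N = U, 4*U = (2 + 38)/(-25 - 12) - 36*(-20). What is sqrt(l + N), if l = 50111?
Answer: sqrt(68848009)/37 ≈ 224.26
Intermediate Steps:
U = 6650/37 (U = ((2 + 38)/(-25 - 12) - 36*(-20))/4 = (40/(-37) + 720)/4 = (40*(-1/37) + 720)/4 = (-40/37 + 720)/4 = (1/4)*(26600/37) = 6650/37 ≈ 179.73)
N = 6650/37 ≈ 179.73
sqrt(l + N) = sqrt(50111 + 6650/37) = sqrt(1860757/37) = sqrt(68848009)/37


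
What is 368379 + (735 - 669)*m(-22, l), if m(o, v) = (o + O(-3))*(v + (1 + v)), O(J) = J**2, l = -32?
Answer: 422433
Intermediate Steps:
m(o, v) = (1 + 2*v)*(9 + o) (m(o, v) = (o + (-3)**2)*(v + (1 + v)) = (o + 9)*(1 + 2*v) = (9 + o)*(1 + 2*v) = (1 + 2*v)*(9 + o))
368379 + (735 - 669)*m(-22, l) = 368379 + (735 - 669)*(9 - 22 + 18*(-32) + 2*(-22)*(-32)) = 368379 + 66*(9 - 22 - 576 + 1408) = 368379 + 66*819 = 368379 + 54054 = 422433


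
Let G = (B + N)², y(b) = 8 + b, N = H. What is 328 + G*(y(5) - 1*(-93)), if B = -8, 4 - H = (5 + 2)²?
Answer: 298082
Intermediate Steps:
H = -45 (H = 4 - (5 + 2)² = 4 - 1*7² = 4 - 1*49 = 4 - 49 = -45)
N = -45
G = 2809 (G = (-8 - 45)² = (-53)² = 2809)
328 + G*(y(5) - 1*(-93)) = 328 + 2809*((8 + 5) - 1*(-93)) = 328 + 2809*(13 + 93) = 328 + 2809*106 = 328 + 297754 = 298082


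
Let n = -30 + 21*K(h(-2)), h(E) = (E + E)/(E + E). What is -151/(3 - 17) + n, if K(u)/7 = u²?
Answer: 1789/14 ≈ 127.79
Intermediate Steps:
h(E) = 1 (h(E) = (2*E)/((2*E)) = (2*E)*(1/(2*E)) = 1)
K(u) = 7*u²
n = 117 (n = -30 + 21*(7*1²) = -30 + 21*(7*1) = -30 + 21*7 = -30 + 147 = 117)
-151/(3 - 17) + n = -151/(3 - 17) + 117 = -151/(-14) + 117 = -1/14*(-151) + 117 = 151/14 + 117 = 1789/14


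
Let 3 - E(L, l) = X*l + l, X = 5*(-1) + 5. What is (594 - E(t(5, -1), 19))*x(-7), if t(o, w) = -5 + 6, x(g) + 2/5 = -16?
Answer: -10004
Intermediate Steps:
X = 0 (X = -5 + 5 = 0)
x(g) = -82/5 (x(g) = -⅖ - 16 = -82/5)
t(o, w) = 1
E(L, l) = 3 - l (E(L, l) = 3 - (0*l + l) = 3 - (0 + l) = 3 - l)
(594 - E(t(5, -1), 19))*x(-7) = (594 - (3 - 1*19))*(-82/5) = (594 - (3 - 19))*(-82/5) = (594 - 1*(-16))*(-82/5) = (594 + 16)*(-82/5) = 610*(-82/5) = -10004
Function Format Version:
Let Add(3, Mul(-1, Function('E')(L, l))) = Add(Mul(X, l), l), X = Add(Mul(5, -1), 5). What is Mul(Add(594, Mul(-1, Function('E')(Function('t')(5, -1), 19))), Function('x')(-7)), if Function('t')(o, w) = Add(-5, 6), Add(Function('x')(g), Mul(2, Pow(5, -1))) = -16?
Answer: -10004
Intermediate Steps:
X = 0 (X = Add(-5, 5) = 0)
Function('x')(g) = Rational(-82, 5) (Function('x')(g) = Add(Rational(-2, 5), -16) = Rational(-82, 5))
Function('t')(o, w) = 1
Function('E')(L, l) = Add(3, Mul(-1, l)) (Function('E')(L, l) = Add(3, Mul(-1, Add(Mul(0, l), l))) = Add(3, Mul(-1, Add(0, l))) = Add(3, Mul(-1, l)))
Mul(Add(594, Mul(-1, Function('E')(Function('t')(5, -1), 19))), Function('x')(-7)) = Mul(Add(594, Mul(-1, Add(3, Mul(-1, 19)))), Rational(-82, 5)) = Mul(Add(594, Mul(-1, Add(3, -19))), Rational(-82, 5)) = Mul(Add(594, Mul(-1, -16)), Rational(-82, 5)) = Mul(Add(594, 16), Rational(-82, 5)) = Mul(610, Rational(-82, 5)) = -10004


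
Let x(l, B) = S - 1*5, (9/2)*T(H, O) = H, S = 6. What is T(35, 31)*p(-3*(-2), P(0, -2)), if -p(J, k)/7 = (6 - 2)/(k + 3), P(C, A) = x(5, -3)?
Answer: -490/9 ≈ -54.444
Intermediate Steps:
T(H, O) = 2*H/9
x(l, B) = 1 (x(l, B) = 6 - 1*5 = 6 - 5 = 1)
P(C, A) = 1
p(J, k) = -28/(3 + k) (p(J, k) = -7*(6 - 2)/(k + 3) = -28/(3 + k))
T(35, 31)*p(-3*(-2), P(0, -2)) = ((2/9)*35)*(-28/(3 + 1)) = 70*(-28/4)/9 = 70*(-28*¼)/9 = (70/9)*(-7) = -490/9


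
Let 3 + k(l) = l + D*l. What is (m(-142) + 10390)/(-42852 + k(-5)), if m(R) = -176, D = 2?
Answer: -5107/21435 ≈ -0.23826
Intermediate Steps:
k(l) = -3 + 3*l (k(l) = -3 + (l + 2*l) = -3 + 3*l)
(m(-142) + 10390)/(-42852 + k(-5)) = (-176 + 10390)/(-42852 + (-3 + 3*(-5))) = 10214/(-42852 + (-3 - 15)) = 10214/(-42852 - 18) = 10214/(-42870) = 10214*(-1/42870) = -5107/21435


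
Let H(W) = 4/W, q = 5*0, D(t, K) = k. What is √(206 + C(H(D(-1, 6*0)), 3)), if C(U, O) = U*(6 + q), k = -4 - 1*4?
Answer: √203 ≈ 14.248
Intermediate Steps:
k = -8 (k = -4 - 4 = -8)
D(t, K) = -8
q = 0
C(U, O) = 6*U (C(U, O) = U*(6 + 0) = U*6 = 6*U)
√(206 + C(H(D(-1, 6*0)), 3)) = √(206 + 6*(4/(-8))) = √(206 + 6*(4*(-⅛))) = √(206 + 6*(-½)) = √(206 - 3) = √203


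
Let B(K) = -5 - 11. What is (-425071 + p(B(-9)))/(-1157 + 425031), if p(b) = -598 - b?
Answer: -425653/423874 ≈ -1.0042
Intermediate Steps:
B(K) = -16
(-425071 + p(B(-9)))/(-1157 + 425031) = (-425071 + (-598 - 1*(-16)))/(-1157 + 425031) = (-425071 + (-598 + 16))/423874 = (-425071 - 582)*(1/423874) = -425653*1/423874 = -425653/423874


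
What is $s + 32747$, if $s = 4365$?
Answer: $37112$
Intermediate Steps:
$s + 32747 = 4365 + 32747 = 37112$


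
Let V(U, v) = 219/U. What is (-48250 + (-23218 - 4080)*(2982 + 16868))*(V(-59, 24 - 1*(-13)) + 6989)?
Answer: -223339915188600/59 ≈ -3.7854e+12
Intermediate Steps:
(-48250 + (-23218 - 4080)*(2982 + 16868))*(V(-59, 24 - 1*(-13)) + 6989) = (-48250 + (-23218 - 4080)*(2982 + 16868))*(219/(-59) + 6989) = (-48250 - 27298*19850)*(219*(-1/59) + 6989) = (-48250 - 541865300)*(-219/59 + 6989) = -541913550*412132/59 = -223339915188600/59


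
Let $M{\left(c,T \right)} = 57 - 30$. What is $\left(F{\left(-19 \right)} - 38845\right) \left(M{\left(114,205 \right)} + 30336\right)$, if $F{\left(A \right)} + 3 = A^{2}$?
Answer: $-1168580781$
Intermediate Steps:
$F{\left(A \right)} = -3 + A^{2}$
$M{\left(c,T \right)} = 27$ ($M{\left(c,T \right)} = 57 - 30 = 27$)
$\left(F{\left(-19 \right)} - 38845\right) \left(M{\left(114,205 \right)} + 30336\right) = \left(\left(-3 + \left(-19\right)^{2}\right) - 38845\right) \left(27 + 30336\right) = \left(\left(-3 + 361\right) - 38845\right) 30363 = \left(358 - 38845\right) 30363 = \left(-38487\right) 30363 = -1168580781$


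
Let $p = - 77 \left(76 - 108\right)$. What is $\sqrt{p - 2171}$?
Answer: $\sqrt{293} \approx 17.117$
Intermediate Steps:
$p = 2464$ ($p = \left(-77\right) \left(-32\right) = 2464$)
$\sqrt{p - 2171} = \sqrt{2464 - 2171} = \sqrt{293}$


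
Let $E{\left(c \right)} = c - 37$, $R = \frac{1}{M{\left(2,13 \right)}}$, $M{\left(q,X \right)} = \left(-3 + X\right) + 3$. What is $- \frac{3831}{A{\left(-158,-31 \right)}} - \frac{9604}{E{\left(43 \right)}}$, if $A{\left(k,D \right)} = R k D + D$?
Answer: $- \frac{21734399}{13485} \approx -1611.7$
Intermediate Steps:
$M{\left(q,X \right)} = X$
$R = \frac{1}{13} \approx 0.076923$
$E{\left(c \right)} = -37 + c$ ($E{\left(c \right)} = c - 37 = -37 + c$)
$A{\left(k,D \right)} = D + \frac{D k}{13}$ ($A{\left(k,D \right)} = \frac{k}{13} D + D = \frac{D k}{13} + D = D + \frac{D k}{13}$)
$- \frac{3831}{A{\left(-158,-31 \right)}} - \frac{9604}{E{\left(43 \right)}} = - \frac{3831}{\frac{1}{13} \left(-31\right) \left(13 - 158\right)} - \frac{9604}{-37 + 43} = - \frac{3831}{\frac{1}{13} \left(-31\right) \left(-145\right)} - \frac{9604}{6} = - \frac{3831}{\frac{4495}{13}} - \frac{4802}{3} = \left(-3831\right) \frac{13}{4495} - \frac{4802}{3} = - \frac{49803}{4495} - \frac{4802}{3} = - \frac{21734399}{13485}$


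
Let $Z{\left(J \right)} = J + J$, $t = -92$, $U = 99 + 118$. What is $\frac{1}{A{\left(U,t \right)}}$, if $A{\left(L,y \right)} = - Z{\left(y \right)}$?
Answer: $\frac{1}{184} \approx 0.0054348$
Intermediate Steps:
$U = 217$
$Z{\left(J \right)} = 2 J$
$A{\left(L,y \right)} = - 2 y$
$\frac{1}{A{\left(U,t \right)}} = \frac{1}{\left(-2\right) \left(-92\right)} = \frac{1}{184}$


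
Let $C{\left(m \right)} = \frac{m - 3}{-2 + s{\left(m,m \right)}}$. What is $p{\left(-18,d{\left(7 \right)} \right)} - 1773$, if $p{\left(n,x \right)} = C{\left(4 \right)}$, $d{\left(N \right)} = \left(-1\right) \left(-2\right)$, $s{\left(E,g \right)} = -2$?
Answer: $- \frac{7093}{4} \approx -1773.3$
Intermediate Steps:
$d{\left(N \right)} = 2$
$C{\left(m \right)} = \frac{3}{4} - \frac{m}{4}$ ($C{\left(m \right)} = \frac{m - 3}{-2 - 2} = \frac{-3 + m}{-4} = \left(-3 + m\right) \left(- \frac{1}{4}\right) = \frac{3}{4} - \frac{m}{4}$)
$p{\left(n,x \right)} = - \frac{1}{4}$ ($p{\left(n,x \right)} = \frac{3}{4} - 1 = - \frac{1}{4}$)
$p{\left(-18,d{\left(7 \right)} \right)} - 1773 = - \frac{1}{4} - 1773 = - \frac{7093}{4}$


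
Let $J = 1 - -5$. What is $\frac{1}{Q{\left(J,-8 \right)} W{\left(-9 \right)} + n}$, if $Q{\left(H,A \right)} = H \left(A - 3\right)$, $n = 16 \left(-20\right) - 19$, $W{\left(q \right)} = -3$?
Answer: $- \frac{1}{141} \approx -0.0070922$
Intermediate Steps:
$n = -339$ ($n = -320 - 19 = -339$)
$J = 6$ ($J = 1 + 5 = 6$)
$Q{\left(H,A \right)} = H \left(-3 + A\right)$
$\frac{1}{Q{\left(J,-8 \right)} W{\left(-9 \right)} + n} = \frac{1}{6 \left(-3 - 8\right) \left(-3\right) - 339} = \frac{1}{6 \left(-11\right) \left(-3\right) - 339} = \frac{1}{\left(-66\right) \left(-3\right) - 339} = \frac{1}{198 - 339} = \frac{1}{-141} = - \frac{1}{141}$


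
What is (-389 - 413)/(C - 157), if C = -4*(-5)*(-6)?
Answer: 802/277 ≈ 2.8953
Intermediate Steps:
C = -120 (C = 20*(-6) = -120)
(-389 - 413)/(C - 157) = (-389 - 413)/(-120 - 157) = -802/(-277) = -802*(-1/277) = 802/277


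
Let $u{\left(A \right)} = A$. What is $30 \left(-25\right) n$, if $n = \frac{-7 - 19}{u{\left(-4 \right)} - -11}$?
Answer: $\frac{19500}{7} \approx 2785.7$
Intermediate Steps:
$n = - \frac{26}{7}$ ($n = \frac{-7 - 19}{-4 - -11} = - \frac{26}{-4 + 11} = - \frac{26}{7} \approx -3.7143$)
$30 \left(-25\right) n = 30 \left(-25\right) \left(- \frac{26}{7}\right) = \left(-750\right) \left(- \frac{26}{7}\right) = \frac{19500}{7}$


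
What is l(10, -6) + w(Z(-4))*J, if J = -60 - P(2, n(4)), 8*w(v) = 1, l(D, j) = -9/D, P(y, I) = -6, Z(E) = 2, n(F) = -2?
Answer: -153/20 ≈ -7.6500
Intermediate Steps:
w(v) = 1/8 (w(v) = (1/8)*1 = 1/8)
J = -54 (J = -60 - 1*(-6) = -60 + 6 = -54)
l(10, -6) + w(Z(-4))*J = -9/10 + (1/8)*(-54) = -9*1/10 - 27/4 = -9/10 - 27/4 = -153/20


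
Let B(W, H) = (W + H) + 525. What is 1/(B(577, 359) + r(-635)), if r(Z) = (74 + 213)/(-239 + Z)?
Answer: 874/1276627 ≈ 0.00068462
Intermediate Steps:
B(W, H) = 525 + H + W (B(W, H) = (H + W) + 525 = 525 + H + W)
r(Z) = 287/(-239 + Z)
1/(B(577, 359) + r(-635)) = 1/((525 + 359 + 577) + 287/(-239 - 635)) = 1/(1461 + 287/(-874)) = 1/(1461 + 287*(-1/874)) = 1/(1461 - 287/874) = 1/(1276627/874) = 874/1276627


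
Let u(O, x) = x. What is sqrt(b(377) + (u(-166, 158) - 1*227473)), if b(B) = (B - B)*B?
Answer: I*sqrt(227315) ≈ 476.78*I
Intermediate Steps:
b(B) = 0 (b(B) = 0*B = 0)
sqrt(b(377) + (u(-166, 158) - 1*227473)) = sqrt(0 + (158 - 1*227473)) = sqrt(0 + (158 - 227473)) = sqrt(0 - 227315) = sqrt(-227315) = I*sqrt(227315)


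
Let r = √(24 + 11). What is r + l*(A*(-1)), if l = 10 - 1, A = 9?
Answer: -81 + √35 ≈ -75.084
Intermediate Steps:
l = 9
r = √35 ≈ 5.9161
r + l*(A*(-1)) = √35 + 9*(9*(-1)) = √35 + 9*(-9) = √35 - 81 = -81 + √35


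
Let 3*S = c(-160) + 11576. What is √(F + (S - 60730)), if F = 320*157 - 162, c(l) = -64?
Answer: 2*I*√15333/3 ≈ 82.551*I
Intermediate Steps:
S = 11512/3 (S = (-64 + 11576)/3 = (⅓)*11512 = 11512/3 ≈ 3837.3)
F = 50078 (F = 50240 - 162 = 50078)
√(F + (S - 60730)) = √(50078 + (11512/3 - 60730)) = √(50078 - 170678/3) = √(-20444/3) = 2*I*√15333/3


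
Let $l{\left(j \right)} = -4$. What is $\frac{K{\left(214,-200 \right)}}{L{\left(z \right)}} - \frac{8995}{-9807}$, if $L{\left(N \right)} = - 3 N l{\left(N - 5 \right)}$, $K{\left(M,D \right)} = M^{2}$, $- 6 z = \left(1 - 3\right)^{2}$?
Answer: $- \frac{16037479}{2802} \approx -5723.6$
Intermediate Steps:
$z = - \frac{2}{3}$ ($z = - \frac{\left(1 - 3\right)^{2}}{6} = - \frac{\left(-2\right)^{2}}{6} = \left(- \frac{1}{6}\right) 4 = - \frac{2}{3} \approx -0.66667$)
$L{\left(N \right)} = 12 N$ ($L{\left(N \right)} = - 3 N \left(-4\right) = 12 N$)
$\frac{K{\left(214,-200 \right)}}{L{\left(z \right)}} - \frac{8995}{-9807} = \frac{214^{2}}{12 \left(- \frac{2}{3}\right)} - \frac{8995}{-9807} = \frac{45796}{-8} - - \frac{1285}{1401} = 45796 \left(- \frac{1}{8}\right) + \frac{1285}{1401} = - \frac{11449}{2} + \frac{1285}{1401} = - \frac{16037479}{2802}$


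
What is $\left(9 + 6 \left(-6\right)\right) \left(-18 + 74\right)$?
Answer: $-1512$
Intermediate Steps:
$\left(9 + 6 \left(-6\right)\right) \left(-18 + 74\right) = \left(9 - 36\right) 56 = \left(-27\right) 56 = -1512$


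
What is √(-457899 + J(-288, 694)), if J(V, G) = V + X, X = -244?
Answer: I*√458431 ≈ 677.08*I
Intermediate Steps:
J(V, G) = -244 + V (J(V, G) = V - 244 = -244 + V)
√(-457899 + J(-288, 694)) = √(-457899 + (-244 - 288)) = √(-457899 - 532) = √(-458431) = I*√458431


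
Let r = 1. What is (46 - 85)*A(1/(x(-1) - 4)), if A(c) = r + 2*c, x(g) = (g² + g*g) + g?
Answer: -13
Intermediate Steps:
x(g) = g + 2*g² (x(g) = (g² + g²) + g = 2*g² + g = g + 2*g²)
A(c) = 1 + 2*c
(46 - 85)*A(1/(x(-1) - 4)) = (46 - 85)*(1 + 2/(-(1 + 2*(-1)) - 4)) = -39*(1 + 2/(-(1 - 2) - 4)) = -39*(1 + 2/(-1*(-1) - 4)) = -39*(1 + 2/(1 - 4)) = -39*(1 + 2/(-3)) = -39*(1 + 2*(-⅓)) = -39*(1 - ⅔) = -39*⅓ = -13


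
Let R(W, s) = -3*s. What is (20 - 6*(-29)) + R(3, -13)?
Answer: 233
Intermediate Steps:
(20 - 6*(-29)) + R(3, -13) = (20 - 6*(-29)) - 3*(-13) = (20 + 174) + 39 = 194 + 39 = 233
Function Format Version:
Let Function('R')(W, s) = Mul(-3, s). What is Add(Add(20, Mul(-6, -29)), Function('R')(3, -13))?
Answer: 233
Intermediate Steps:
Add(Add(20, Mul(-6, -29)), Function('R')(3, -13)) = Add(Add(20, Mul(-6, -29)), Mul(-3, -13)) = Add(Add(20, 174), 39) = Add(194, 39) = 233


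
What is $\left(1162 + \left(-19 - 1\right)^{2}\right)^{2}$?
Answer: $2439844$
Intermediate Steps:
$\left(1162 + \left(-19 - 1\right)^{2}\right)^{2} = \left(1162 + \left(-20\right)^{2}\right)^{2} = \left(1162 + 400\right)^{2} = 1562^{2} = 2439844$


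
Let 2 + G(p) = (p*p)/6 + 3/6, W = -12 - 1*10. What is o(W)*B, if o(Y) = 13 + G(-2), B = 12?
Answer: 146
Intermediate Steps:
W = -22 (W = -12 - 10 = -22)
G(p) = -3/2 + p²/6 (G(p) = -2 + ((p*p)/6 + 3/6) = -2 + (p²*(⅙) + 3*(⅙)) = -2 + (p²/6 + ½) = -2 + (½ + p²/6) = -3/2 + p²/6)
o(Y) = 73/6 (o(Y) = 13 + (-3/2 + (⅙)*(-2)²) = 13 + (-3/2 + (⅙)*4) = 13 + (-3/2 + ⅔) = 13 - ⅚ = 73/6)
o(W)*B = (73/6)*12 = 146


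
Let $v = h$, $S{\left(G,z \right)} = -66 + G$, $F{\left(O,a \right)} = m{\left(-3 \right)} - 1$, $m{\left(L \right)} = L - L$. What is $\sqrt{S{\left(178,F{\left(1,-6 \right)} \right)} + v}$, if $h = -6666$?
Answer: $i \sqrt{6554} \approx 80.957 i$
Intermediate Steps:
$m{\left(L \right)} = 0$
$F{\left(O,a \right)} = -1$ ($F{\left(O,a \right)} = 0 - 1 = -1$)
$v = -6666$
$\sqrt{S{\left(178,F{\left(1,-6 \right)} \right)} + v} = \sqrt{\left(-66 + 178\right) - 6666} = \sqrt{112 - 6666} = \sqrt{-6554} = i \sqrt{6554}$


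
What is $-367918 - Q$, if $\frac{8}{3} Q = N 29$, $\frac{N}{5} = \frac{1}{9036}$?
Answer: $- \frac{8865352273}{24096} \approx -3.6792 \cdot 10^{5}$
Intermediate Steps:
$N = \frac{5}{9036} \approx 0.00055334$
$Q = \frac{145}{24096}$ ($Q = \frac{3 \cdot \frac{5}{9036} \cdot 29}{8} = \frac{3}{8} \cdot \frac{145}{9036} = \frac{145}{24096} \approx 0.0060176$)
$-367918 - Q = -367918 - \frac{145}{24096} = - \frac{8865352273}{24096}$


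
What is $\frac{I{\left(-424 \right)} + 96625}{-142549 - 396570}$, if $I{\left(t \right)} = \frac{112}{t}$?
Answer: $- \frac{5121111}{28573307} \approx -0.17923$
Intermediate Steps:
$\frac{I{\left(-424 \right)} + 96625}{-142549 - 396570} = \frac{\frac{112}{-424} + 96625}{-142549 - 396570} = \frac{112 \left(- \frac{1}{424}\right) + 96625}{-539119} = \left(- \frac{14}{53} + 96625\right) \left(- \frac{1}{539119}\right) = \frac{5121111}{53} \left(- \frac{1}{539119}\right) = - \frac{5121111}{28573307}$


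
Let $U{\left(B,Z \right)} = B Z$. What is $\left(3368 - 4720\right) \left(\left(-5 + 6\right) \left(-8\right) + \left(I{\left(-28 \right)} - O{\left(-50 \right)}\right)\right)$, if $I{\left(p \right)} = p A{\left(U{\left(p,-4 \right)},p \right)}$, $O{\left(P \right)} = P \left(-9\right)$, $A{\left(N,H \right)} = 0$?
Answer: $619216$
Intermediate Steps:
$O{\left(P \right)} = - 9 P$
$I{\left(p \right)} = 0$ ($I{\left(p \right)} = p 0 = 0$)
$\left(3368 - 4720\right) \left(\left(-5 + 6\right) \left(-8\right) + \left(I{\left(-28 \right)} - O{\left(-50 \right)}\right)\right) = \left(3368 - 4720\right) \left(\left(-5 + 6\right) \left(-8\right) + \left(0 - \left(-9\right) \left(-50\right)\right)\right) = - 1352 \left(1 \left(-8\right) + \left(0 - 450\right)\right) = - 1352 \left(-8 + \left(0 - 450\right)\right) = - 1352 \left(-8 - 450\right) = \left(-1352\right) \left(-458\right) = 619216$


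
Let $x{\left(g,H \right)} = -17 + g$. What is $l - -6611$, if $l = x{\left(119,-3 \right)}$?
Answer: $6713$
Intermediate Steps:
$l = 102$ ($l = -17 + 119 = 102$)
$l - -6611 = 102 - -6611 = 102 + 6611 = 6713$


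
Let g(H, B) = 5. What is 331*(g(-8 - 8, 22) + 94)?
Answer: 32769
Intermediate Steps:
331*(g(-8 - 8, 22) + 94) = 331*(5 + 94) = 331*99 = 32769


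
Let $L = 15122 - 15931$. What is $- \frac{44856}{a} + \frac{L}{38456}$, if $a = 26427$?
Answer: $- \frac{1100417}{640376} \approx -1.7184$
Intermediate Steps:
$L = -809$
$- \frac{44856}{a} + \frac{L}{38456} = - \frac{44856}{26427} - \frac{809}{38456} = \left(-44856\right) \frac{1}{26427} - \frac{809}{38456} = - \frac{14952}{8809} - \frac{809}{38456} = - \frac{1100417}{640376}$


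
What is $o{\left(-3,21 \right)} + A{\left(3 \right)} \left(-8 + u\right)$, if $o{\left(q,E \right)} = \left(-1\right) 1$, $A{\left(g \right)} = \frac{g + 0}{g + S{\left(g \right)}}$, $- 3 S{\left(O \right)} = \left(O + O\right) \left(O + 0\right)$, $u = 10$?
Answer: $-3$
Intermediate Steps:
$S{\left(O \right)} = - \frac{2 O^{2}}{3}$ ($S{\left(O \right)} = - \frac{\left(O + O\right) \left(O + 0\right)}{3} = - \frac{2 O O}{3} = - \frac{2 O^{2}}{3}$)
$A{\left(g \right)} = \frac{g}{g - \frac{2 g^{2}}{3}}$ ($A{\left(g \right)} = \frac{g + 0}{g - \frac{2 g^{2}}{3}} = \frac{g}{g - \frac{2 g^{2}}{3}}$)
$o{\left(q,E \right)} = -1$
$o{\left(-3,21 \right)} + A{\left(3 \right)} \left(-8 + u\right) = -1 + - \frac{3}{-3 + 2 \cdot 3} \left(-8 + 10\right) = -1 + - \frac{3}{-3 + 6} \cdot 2 = -1 + - \frac{3}{3} \cdot 2 = -1 + \left(-3\right) \frac{1}{3} \cdot 2 = -1 - 2 = -3$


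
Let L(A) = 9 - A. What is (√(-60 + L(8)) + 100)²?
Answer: (100 + I*√59)² ≈ 9941.0 + 1536.2*I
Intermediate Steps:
(√(-60 + L(8)) + 100)² = (√(-60 + (9 - 1*8)) + 100)² = (√(-60 + (9 - 8)) + 100)² = (√(-60 + 1) + 100)² = (√(-59) + 100)² = (I*√59 + 100)² = (100 + I*√59)²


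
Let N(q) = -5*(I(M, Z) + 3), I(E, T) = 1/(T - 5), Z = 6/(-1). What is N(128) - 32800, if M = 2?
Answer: -360960/11 ≈ -32815.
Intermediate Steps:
Z = -6 (Z = 6*(-1) = -6)
I(E, T) = 1/(-5 + T)
N(q) = -160/11 (N(q) = -5*(1/(-5 - 6) + 3) = -5*(1/(-11) + 3) = -5*(-1/11 + 3) = -5*32/11 = -160/11)
N(128) - 32800 = -160/11 - 32800 = -360960/11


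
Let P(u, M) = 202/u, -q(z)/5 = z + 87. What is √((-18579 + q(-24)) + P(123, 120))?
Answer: 4*I*√17863905/123 ≈ 137.45*I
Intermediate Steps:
q(z) = -435 - 5*z (q(z) = -5*(z + 87) = -5*(87 + z) = -435 - 5*z)
√((-18579 + q(-24)) + P(123, 120)) = √((-18579 + (-435 - 5*(-24))) + 202/123) = √((-18579 + (-435 + 120)) + 202*(1/123)) = √((-18579 - 315) + 202/123) = √(-18894 + 202/123) = √(-2323760/123) = 4*I*√17863905/123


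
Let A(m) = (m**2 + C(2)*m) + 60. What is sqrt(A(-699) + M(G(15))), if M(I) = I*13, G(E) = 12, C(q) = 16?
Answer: sqrt(477633) ≈ 691.11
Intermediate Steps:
M(I) = 13*I
A(m) = 60 + m**2 + 16*m (A(m) = (m**2 + 16*m) + 60 = 60 + m**2 + 16*m)
sqrt(A(-699) + M(G(15))) = sqrt((60 + (-699)**2 + 16*(-699)) + 13*12) = sqrt((60 + 488601 - 11184) + 156) = sqrt(477477 + 156) = sqrt(477633)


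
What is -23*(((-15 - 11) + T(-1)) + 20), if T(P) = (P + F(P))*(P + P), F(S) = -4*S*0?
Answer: 92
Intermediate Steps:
F(S) = 0
T(P) = 2*P² (T(P) = (P + 0)*(P + P) = P*(2*P) = 2*P²)
-23*(((-15 - 11) + T(-1)) + 20) = -23*(((-15 - 11) + 2*(-1)²) + 20) = -23*((-26 + 2*1) + 20) = -23*((-26 + 2) + 20) = -23*(-24 + 20) = -23*(-4) = 92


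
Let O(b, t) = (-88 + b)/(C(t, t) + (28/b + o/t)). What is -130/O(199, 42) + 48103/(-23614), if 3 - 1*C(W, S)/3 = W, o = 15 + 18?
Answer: 488922900541/3651267522 ≈ 133.91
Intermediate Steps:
o = 33
C(W, S) = 9 - 3*W
O(b, t) = (-88 + b)/(9 - 3*t + 28/b + 33/t) (O(b, t) = (-88 + b)/((9 - 3*t) + (28/b + 33/t)) = (-88 + b)/(9 - 3*t + 28/b + 33/t))
-130/O(199, 42) + 48103/(-23614) = -130*(28*42 + 33*199 - 3*199*42*(-3 + 42))/(8358*(-88 + 199)) + 48103/(-23614) = -130/(199*42*111/(1176 + 6567 - 3*199*42*39)) + 48103*(-1/23614) = -130/(199*42*111/(1176 + 6567 - 977886)) - 48103/23614 = -130/(199*42*111/(-970143)) - 48103/23614 = -130/(199*42*(-1/970143)*111) - 48103/23614 = -130/(-309246/323381) - 48103/23614 = -130*(-323381/309246) - 48103/23614 = 21019765/154623 - 48103/23614 = 488922900541/3651267522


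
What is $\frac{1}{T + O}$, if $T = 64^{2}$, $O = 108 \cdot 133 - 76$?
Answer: $\frac{1}{18384} \approx 5.4395 \cdot 10^{-5}$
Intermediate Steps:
$O = 14288$ ($O = 14364 - 76 = 14288$)
$T = 4096$
$\frac{1}{T + O} = \frac{1}{4096 + 14288} = \frac{1}{18384}$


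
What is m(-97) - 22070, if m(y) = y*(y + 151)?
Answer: -27308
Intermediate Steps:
m(y) = y*(151 + y)
m(-97) - 22070 = -97*(151 - 97) - 22070 = -97*54 - 22070 = -5238 - 22070 = -27308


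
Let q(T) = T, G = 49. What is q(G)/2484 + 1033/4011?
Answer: 920837/3321108 ≈ 0.27727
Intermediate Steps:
q(G)/2484 + 1033/4011 = 49/2484 + 1033/4011 = 920837/3321108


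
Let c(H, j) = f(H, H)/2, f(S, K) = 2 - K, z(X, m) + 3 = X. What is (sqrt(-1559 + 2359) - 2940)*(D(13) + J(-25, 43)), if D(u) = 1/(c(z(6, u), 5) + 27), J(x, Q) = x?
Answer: 3889620/53 - 26460*sqrt(2)/53 ≈ 72683.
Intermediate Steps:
z(X, m) = -3 + X
c(H, j) = 1 - H/2 (c(H, j) = (2 - H)/2 = (2 - H)*(1/2) = 1 - H/2)
D(u) = 2/53 (D(u) = 1/((1 - (-3 + 6)/2) + 27) = 1/((1 - 1/2*3) + 27) = 1/((1 - 3/2) + 27) = 1/(-1/2 + 27) = 1/(53/2) = 2/53)
(sqrt(-1559 + 2359) - 2940)*(D(13) + J(-25, 43)) = (sqrt(-1559 + 2359) - 2940)*(2/53 - 25) = (sqrt(800) - 2940)*(-1323/53) = (20*sqrt(2) - 2940)*(-1323/53) = (-2940 + 20*sqrt(2))*(-1323/53) = 3889620/53 - 26460*sqrt(2)/53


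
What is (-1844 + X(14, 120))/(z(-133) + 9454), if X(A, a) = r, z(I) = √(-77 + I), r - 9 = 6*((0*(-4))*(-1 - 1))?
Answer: -8674045/44689163 + 1835*I*√210/89378326 ≈ -0.1941 + 0.00029752*I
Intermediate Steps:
r = 9 (r = 9 + 6*((0*(-4))*(-1 - 1)) = 9 + 6*(0*(-2)) = 9 + 6*0 = 9 + 0 = 9)
X(A, a) = 9
(-1844 + X(14, 120))/(z(-133) + 9454) = (-1844 + 9)/(√(-77 - 133) + 9454) = -1835/(√(-210) + 9454) = -1835/(I*√210 + 9454) = -1835/(9454 + I*√210)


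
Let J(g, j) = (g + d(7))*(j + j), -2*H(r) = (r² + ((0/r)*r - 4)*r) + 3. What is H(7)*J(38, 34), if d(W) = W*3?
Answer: -48144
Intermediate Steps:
d(W) = 3*W
H(r) = -3/2 + 2*r - r²/2 (H(r) = -((r² + ((0/r)*r - 4)*r) + 3)/2 = -((r² + (0*r - 4)*r) + 3)/2 = -((r² + (0 - 4)*r) + 3)/2 = -((r² - 4*r) + 3)/2 = -(3 + r² - 4*r)/2 = -3/2 + 2*r - r²/2)
J(g, j) = 2*j*(21 + g) (J(g, j) = (g + 3*7)*(j + j) = (g + 21)*(2*j) = (21 + g)*(2*j) = 2*j*(21 + g))
H(7)*J(38, 34) = (-3/2 + 2*7 - ½*7²)*(2*34*(21 + 38)) = (-3/2 + 14 - ½*49)*(2*34*59) = (-3/2 + 14 - 49/2)*4012 = -12*4012 = -48144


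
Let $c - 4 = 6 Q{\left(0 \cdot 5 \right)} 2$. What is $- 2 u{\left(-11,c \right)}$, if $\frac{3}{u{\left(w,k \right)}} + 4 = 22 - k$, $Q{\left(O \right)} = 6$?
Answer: $\frac{3}{29} \approx 0.10345$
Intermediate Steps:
$c = 76$ ($c = 4 + 6 \cdot 6 \cdot 2 = 4 + 36 \cdot 2 = 4 + 72 = 76$)
$u{\left(w,k \right)} = \frac{3}{18 - k}$ ($u{\left(w,k \right)} = \frac{3}{-4 - \left(-22 + k\right)} = \frac{3}{18 - k}$)
$- 2 u{\left(-11,c \right)} = - 2 \left(- \frac{3}{-18 + 76}\right) = - 2 \left(- \frac{3}{58}\right) = - 2 \left(\left(-3\right) \frac{1}{58}\right) = \left(-2\right) \left(- \frac{3}{58}\right) = \frac{3}{29}$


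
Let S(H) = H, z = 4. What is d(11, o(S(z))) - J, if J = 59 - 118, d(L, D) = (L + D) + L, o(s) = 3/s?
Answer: 327/4 ≈ 81.750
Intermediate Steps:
d(L, D) = D + 2*L (d(L, D) = (D + L) + L = D + 2*L)
J = -59
d(11, o(S(z))) - J = (3/4 + 2*11) - 1*(-59) = (3*(1/4) + 22) + 59 = (3/4 + 22) + 59 = 91/4 + 59 = 327/4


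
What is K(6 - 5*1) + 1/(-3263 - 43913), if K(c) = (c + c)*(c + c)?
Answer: 188703/47176 ≈ 4.0000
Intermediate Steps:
K(c) = 4*c² (K(c) = (2*c)*(2*c) = 4*c²)
K(6 - 5*1) + 1/(-3263 - 43913) = 4*(6 - 5*1)² + 1/(-3263 - 43913) = 4*(6 - 5)² + 1/(-47176) = 4*1² - 1/47176 = 4*1 - 1/47176 = 4 - 1/47176 = 188703/47176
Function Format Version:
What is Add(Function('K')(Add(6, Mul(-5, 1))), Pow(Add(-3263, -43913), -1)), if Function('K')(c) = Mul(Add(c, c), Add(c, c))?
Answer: Rational(188703, 47176) ≈ 4.0000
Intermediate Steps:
Function('K')(c) = Mul(4, Pow(c, 2)) (Function('K')(c) = Mul(Mul(2, c), Mul(2, c)) = Mul(4, Pow(c, 2)))
Add(Function('K')(Add(6, Mul(-5, 1))), Pow(Add(-3263, -43913), -1)) = Add(Mul(4, Pow(Add(6, Mul(-5, 1)), 2)), Pow(Add(-3263, -43913), -1)) = Add(Mul(4, Pow(Add(6, -5), 2)), Pow(-47176, -1)) = Add(Mul(4, Pow(1, 2)), Rational(-1, 47176)) = Add(Mul(4, 1), Rational(-1, 47176)) = Add(4, Rational(-1, 47176)) = Rational(188703, 47176)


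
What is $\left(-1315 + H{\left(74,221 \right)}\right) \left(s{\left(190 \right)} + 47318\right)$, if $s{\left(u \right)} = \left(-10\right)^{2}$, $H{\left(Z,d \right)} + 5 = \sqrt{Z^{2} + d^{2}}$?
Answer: $-62591760 + 47418 \sqrt{54317} \approx -5.1541 \cdot 10^{7}$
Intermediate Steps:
$H{\left(Z,d \right)} = -5 + \sqrt{Z^{2} + d^{2}}$
$s{\left(u \right)} = 100$
$\left(-1315 + H{\left(74,221 \right)}\right) \left(s{\left(190 \right)} + 47318\right) = \left(-1315 - \left(5 - \sqrt{74^{2} + 221^{2}}\right)\right) \left(100 + 47318\right) = \left(-1315 - \left(5 - \sqrt{5476 + 48841}\right)\right) 47418 = \left(-1315 - \left(5 - \sqrt{54317}\right)\right) 47418 = \left(-1320 + \sqrt{54317}\right) 47418 = -62591760 + 47418 \sqrt{54317}$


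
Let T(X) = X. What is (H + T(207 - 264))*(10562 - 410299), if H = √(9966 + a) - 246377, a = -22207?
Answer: 98508787858 - 399737*I*√12241 ≈ 9.8509e+10 - 4.4226e+7*I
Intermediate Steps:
H = -246377 + I*√12241 (H = √(9966 - 22207) - 246377 = √(-12241) - 246377 = I*√12241 - 246377 = -246377 + I*√12241 ≈ -2.4638e+5 + 110.64*I)
(H + T(207 - 264))*(10562 - 410299) = ((-246377 + I*√12241) + (207 - 264))*(10562 - 410299) = ((-246377 + I*√12241) - 57)*(-399737) = (-246434 + I*√12241)*(-399737) = 98508787858 - 399737*I*√12241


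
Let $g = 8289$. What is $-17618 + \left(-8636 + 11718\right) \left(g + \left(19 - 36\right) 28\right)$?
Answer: $24062048$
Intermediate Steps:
$-17618 + \left(-8636 + 11718\right) \left(g + \left(19 - 36\right) 28\right) = -17618 + \left(-8636 + 11718\right) \left(8289 + \left(19 - 36\right) 28\right) = -17618 + 3082 \left(8289 - 476\right) = -17618 + 3082 \cdot 7813 = -17618 + 24079666 = 24062048$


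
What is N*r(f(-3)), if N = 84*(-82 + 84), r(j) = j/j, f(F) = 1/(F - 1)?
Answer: 168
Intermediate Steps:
f(F) = 1/(-1 + F)
r(j) = 1
N = 168 (N = 84*2 = 168)
N*r(f(-3)) = 168*1 = 168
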